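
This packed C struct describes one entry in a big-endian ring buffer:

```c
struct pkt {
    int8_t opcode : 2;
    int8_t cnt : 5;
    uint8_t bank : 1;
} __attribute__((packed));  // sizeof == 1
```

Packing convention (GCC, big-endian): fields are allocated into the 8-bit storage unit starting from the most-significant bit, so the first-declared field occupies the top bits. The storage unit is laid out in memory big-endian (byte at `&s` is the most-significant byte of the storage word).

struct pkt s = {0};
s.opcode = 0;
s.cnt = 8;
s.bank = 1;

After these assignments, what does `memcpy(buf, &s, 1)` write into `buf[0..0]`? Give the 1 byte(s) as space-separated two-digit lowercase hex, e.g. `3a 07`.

11

opcode:2 = 0 → 0x0 << 6 → word 0x00
cnt:5 = 8 → 0x8 << 1 → word 0x10
bank:1 = 1 → 0x1 << 0 → word 0x11
word = 0x11 → big-endian bytes:
  [0]=0x11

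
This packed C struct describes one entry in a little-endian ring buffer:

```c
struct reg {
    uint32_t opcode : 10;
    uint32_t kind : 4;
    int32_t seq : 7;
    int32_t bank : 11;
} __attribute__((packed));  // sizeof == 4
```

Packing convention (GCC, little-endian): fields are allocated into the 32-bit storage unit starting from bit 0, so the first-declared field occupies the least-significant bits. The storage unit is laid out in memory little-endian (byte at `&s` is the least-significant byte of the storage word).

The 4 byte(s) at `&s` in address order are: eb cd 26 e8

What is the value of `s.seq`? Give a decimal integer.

[0]=0xeb [1]=0xcd [2]=0x26 [3]=0xe8 (little-endian) → word 0xe826cdeb
opcode [0+:10] = (word>>0) & 0x3ff = 491
kind [10+:4] = (word>>10) & 0xf = 3
seq [14+:7] = (word>>14) & 0x7f = 27  ←
bank [21+:11] = (word>>21) & 0x7ff = 1857
seq signed 7b, MSB=0: value = 27

27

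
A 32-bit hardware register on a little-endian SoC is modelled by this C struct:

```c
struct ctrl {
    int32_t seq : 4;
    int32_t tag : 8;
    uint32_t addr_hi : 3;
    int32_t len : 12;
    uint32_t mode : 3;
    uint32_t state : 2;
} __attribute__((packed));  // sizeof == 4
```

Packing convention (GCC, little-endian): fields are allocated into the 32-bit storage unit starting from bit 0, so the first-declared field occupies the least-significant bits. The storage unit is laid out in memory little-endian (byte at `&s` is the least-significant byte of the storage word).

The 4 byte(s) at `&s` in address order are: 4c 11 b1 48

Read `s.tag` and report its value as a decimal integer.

[0]=0x4c [1]=0x11 [2]=0xb1 [3]=0x48 (little-endian) → word 0x48b1114c
seq:4 @ bit 0 → (0x48b1114c>>0)&0xf = 0xc
tag:8 @ bit 4 → (0x48b1114c>>4)&0xff = 0x14  ←
addr_hi:3 @ bit 12 → (0x48b1114c>>12)&0x7 = 0x1
len:12 @ bit 15 → (0x48b1114c>>15)&0xfff = 0x162
mode:3 @ bit 27 → (0x48b1114c>>27)&0x7 = 0x1
state:2 @ bit 30 → (0x48b1114c>>30)&0x3 = 0x1
tag signed 8b, MSB=0: value = 20

20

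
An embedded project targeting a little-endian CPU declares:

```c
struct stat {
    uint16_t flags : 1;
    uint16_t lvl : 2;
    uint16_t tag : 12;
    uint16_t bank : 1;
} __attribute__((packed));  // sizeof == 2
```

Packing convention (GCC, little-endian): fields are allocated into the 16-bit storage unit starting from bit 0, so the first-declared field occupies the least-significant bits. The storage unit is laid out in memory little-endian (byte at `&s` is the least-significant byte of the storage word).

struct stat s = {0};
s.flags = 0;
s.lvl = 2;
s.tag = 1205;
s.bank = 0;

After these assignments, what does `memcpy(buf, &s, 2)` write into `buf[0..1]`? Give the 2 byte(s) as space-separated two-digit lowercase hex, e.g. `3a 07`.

ac 25

flags (1b) val=0 bits=0x0 at bit 0: 0x0000
lvl (2b) val=2 bits=0x2 at bit 1: 0x0004
tag (12b) val=1205 bits=0x4b5 at bit 3: 0x25ac
bank (1b) val=0 bits=0x0 at bit 15: 0x25ac
word = 0x25ac → little-endian bytes:
  [0]=0xac  [1]=0x25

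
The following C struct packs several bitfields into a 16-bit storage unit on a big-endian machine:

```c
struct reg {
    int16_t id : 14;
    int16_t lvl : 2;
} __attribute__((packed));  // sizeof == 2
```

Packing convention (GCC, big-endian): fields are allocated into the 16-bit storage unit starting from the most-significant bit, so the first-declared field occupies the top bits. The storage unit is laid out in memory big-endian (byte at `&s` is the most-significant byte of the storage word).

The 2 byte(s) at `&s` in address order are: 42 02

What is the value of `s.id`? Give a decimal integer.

4224

[0]=0x42 [1]=0x02 (big-endian) → word 0x4202
id [2+:14] = (word>>2) & 0x3fff = 4224  ←
lvl [0+:2] = (word>>0) & 0x3 = 2
id signed 14b, MSB=0: value = 4224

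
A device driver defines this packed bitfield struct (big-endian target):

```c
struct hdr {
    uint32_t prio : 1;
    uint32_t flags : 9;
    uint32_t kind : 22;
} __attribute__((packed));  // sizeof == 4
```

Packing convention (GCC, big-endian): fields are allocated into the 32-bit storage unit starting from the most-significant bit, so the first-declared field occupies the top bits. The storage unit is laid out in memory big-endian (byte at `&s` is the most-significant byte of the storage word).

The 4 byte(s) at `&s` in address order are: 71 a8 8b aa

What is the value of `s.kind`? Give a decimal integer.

[0]=0x71 [1]=0xa8 [2]=0x8b [3]=0xaa (big-endian) → word 0x71a88baa
prio [31+:1] = (word>>31) & 0x1 = 0
flags [22+:9] = (word>>22) & 0x1ff = 454
kind [0+:22] = (word>>0) & 0x3fffff = 2657194  ←

2657194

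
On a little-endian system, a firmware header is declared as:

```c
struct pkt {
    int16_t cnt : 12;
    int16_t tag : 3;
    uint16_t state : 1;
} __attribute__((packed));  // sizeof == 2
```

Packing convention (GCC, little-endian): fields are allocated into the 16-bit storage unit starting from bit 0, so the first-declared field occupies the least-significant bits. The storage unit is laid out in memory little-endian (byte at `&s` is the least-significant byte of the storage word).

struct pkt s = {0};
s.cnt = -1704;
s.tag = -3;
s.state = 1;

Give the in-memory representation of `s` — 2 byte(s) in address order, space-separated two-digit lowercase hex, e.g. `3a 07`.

cnt (12b) val=-1704 bits=0x958 at bit 0: 0x0958
tag (3b) val=-3 bits=0x5 at bit 12: 0x5958
state (1b) val=1 bits=0x1 at bit 15: 0xd958
word = 0xd958 → little-endian bytes:
  [0]=0x58  [1]=0xd9

58 d9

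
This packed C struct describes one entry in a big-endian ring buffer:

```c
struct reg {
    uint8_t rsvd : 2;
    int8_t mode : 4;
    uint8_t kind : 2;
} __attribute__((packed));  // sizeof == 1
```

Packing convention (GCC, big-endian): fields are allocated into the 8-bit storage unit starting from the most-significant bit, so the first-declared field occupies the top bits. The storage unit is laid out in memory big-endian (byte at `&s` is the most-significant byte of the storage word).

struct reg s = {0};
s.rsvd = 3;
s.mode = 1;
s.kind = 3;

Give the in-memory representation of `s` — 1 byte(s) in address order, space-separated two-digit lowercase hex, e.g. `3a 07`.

[6+:2] rsvd=3 & 0x3 = 0x3; word=0xc0
[2+:4] mode=1 & 0xf = 0x1; word=0xc4
[0+:2] kind=3 & 0x3 = 0x3; word=0xc7
word = 0xc7 → big-endian bytes:
  [0]=0xc7

c7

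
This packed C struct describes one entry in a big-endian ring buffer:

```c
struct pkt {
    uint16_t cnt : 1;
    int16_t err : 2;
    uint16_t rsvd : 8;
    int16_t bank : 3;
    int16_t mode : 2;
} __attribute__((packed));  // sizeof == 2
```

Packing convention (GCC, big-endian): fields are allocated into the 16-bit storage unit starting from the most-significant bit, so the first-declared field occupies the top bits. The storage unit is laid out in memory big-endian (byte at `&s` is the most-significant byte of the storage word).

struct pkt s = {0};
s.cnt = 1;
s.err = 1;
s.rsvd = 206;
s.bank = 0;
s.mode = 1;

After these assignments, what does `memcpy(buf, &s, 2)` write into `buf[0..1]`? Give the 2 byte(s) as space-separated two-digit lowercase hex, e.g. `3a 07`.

b9 c1

cnt (1b) val=1 bits=0x1 at bit 15: 0x8000
err (2b) val=1 bits=0x1 at bit 13: 0xa000
rsvd (8b) val=206 bits=0xce at bit 5: 0xb9c0
bank (3b) val=0 bits=0x0 at bit 2: 0xb9c0
mode (2b) val=1 bits=0x1 at bit 0: 0xb9c1
word = 0xb9c1 → big-endian bytes:
  [0]=0xb9  [1]=0xc1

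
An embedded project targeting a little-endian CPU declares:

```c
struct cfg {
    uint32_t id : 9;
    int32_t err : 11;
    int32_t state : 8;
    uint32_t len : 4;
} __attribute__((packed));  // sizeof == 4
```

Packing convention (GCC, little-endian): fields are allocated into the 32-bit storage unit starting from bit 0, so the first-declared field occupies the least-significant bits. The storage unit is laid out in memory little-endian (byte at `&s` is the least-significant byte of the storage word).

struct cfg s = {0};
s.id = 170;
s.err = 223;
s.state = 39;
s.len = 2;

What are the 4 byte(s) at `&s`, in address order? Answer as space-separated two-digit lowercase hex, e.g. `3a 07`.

[0+:9] id=170 & 0x1ff = 0xaa; word=0x000000aa
[9+:11] err=223 & 0x7ff = 0xdf; word=0x0001beaa
[20+:8] state=39 & 0xff = 0x27; word=0x0271beaa
[28+:4] len=2 & 0xf = 0x2; word=0x2271beaa
word = 0x2271beaa → little-endian bytes:
  [0]=0xaa  [1]=0xbe  [2]=0x71  [3]=0x22

aa be 71 22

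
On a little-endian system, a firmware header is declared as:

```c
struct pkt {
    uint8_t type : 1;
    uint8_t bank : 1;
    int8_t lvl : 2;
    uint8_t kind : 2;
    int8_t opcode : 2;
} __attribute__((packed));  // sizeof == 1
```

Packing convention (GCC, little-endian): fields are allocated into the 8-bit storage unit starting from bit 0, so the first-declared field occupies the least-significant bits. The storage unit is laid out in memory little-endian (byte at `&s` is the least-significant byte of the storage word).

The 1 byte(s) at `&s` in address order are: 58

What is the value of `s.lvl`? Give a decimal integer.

[0]=0x58 (little-endian) → word 0x58
type:1 @ bit 0 → (0x58>>0)&0x1 = 0x0
bank:1 @ bit 1 → (0x58>>1)&0x1 = 0x0
lvl:2 @ bit 2 → (0x58>>2)&0x3 = 0x2  ←
kind:2 @ bit 4 → (0x58>>4)&0x3 = 0x1
opcode:2 @ bit 6 → (0x58>>6)&0x3 = 0x1
lvl signed 2b, MSB=1: 2 - 4 = -2

-2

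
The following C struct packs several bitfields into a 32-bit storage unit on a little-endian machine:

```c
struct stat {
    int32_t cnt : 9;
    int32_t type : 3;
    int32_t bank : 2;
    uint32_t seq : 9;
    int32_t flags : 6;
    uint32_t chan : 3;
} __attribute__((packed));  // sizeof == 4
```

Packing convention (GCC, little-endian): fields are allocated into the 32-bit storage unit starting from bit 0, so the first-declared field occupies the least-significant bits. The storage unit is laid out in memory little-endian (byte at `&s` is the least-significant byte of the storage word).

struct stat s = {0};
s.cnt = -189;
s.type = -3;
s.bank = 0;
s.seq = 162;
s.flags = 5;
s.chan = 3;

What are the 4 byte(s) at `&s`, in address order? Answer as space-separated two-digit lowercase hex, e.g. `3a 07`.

43 8b a8 62

[0+:9] cnt=-189 & 0x1ff = 0x143; word=0x00000143
[9+:3] type=-3 & 0x7 = 0x5; word=0x00000b43
[12+:2] bank=0 & 0x3 = 0x0; word=0x00000b43
[14+:9] seq=162 & 0x1ff = 0xa2; word=0x00288b43
[23+:6] flags=5 & 0x3f = 0x5; word=0x02a88b43
[29+:3] chan=3 & 0x7 = 0x3; word=0x62a88b43
word = 0x62a88b43 → little-endian bytes:
  [0]=0x43  [1]=0x8b  [2]=0xa8  [3]=0x62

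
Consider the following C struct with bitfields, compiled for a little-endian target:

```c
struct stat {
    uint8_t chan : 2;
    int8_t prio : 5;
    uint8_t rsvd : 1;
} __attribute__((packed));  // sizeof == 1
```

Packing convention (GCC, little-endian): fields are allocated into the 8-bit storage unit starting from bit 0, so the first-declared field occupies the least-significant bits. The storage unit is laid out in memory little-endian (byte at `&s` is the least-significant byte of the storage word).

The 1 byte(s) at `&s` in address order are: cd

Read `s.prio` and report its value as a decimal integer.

[0]=0xcd (little-endian) → word 0xcd
chan:2 @ bit 0 → (0xcd>>0)&0x3 = 0x1
prio:5 @ bit 2 → (0xcd>>2)&0x1f = 0x13  ←
rsvd:1 @ bit 7 → (0xcd>>7)&0x1 = 0x1
prio signed 5b, MSB=1: 19 - 32 = -13

-13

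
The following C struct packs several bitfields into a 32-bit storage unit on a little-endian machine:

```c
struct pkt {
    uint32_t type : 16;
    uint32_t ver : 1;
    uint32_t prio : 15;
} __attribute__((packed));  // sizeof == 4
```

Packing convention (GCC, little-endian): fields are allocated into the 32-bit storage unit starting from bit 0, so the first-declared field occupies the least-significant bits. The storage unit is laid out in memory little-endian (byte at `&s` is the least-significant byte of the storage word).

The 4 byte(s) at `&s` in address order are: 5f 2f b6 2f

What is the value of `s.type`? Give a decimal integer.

12127

[0]=0x5f [1]=0x2f [2]=0xb6 [3]=0x2f (little-endian) → word 0x2fb62f5f
type [0+:16] = (word>>0) & 0xffff = 12127  ←
ver [16+:1] = (word>>16) & 0x1 = 0
prio [17+:15] = (word>>17) & 0x7fff = 6107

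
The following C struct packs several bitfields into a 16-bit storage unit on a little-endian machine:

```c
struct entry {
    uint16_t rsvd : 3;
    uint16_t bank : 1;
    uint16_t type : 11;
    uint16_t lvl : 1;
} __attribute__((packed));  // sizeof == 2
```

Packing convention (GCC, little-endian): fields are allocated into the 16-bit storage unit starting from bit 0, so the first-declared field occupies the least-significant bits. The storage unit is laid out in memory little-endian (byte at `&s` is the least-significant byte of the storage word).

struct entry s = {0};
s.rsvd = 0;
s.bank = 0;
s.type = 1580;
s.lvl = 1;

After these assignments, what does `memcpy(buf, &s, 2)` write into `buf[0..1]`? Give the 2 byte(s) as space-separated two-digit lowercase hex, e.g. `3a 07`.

rsvd:3 = 0 → 0x0 << 0 → word 0x0000
bank:1 = 0 → 0x0 << 3 → word 0x0000
type:11 = 1580 → 0x62c << 4 → word 0x62c0
lvl:1 = 1 → 0x1 << 15 → word 0xe2c0
word = 0xe2c0 → little-endian bytes:
  [0]=0xc0  [1]=0xe2

c0 e2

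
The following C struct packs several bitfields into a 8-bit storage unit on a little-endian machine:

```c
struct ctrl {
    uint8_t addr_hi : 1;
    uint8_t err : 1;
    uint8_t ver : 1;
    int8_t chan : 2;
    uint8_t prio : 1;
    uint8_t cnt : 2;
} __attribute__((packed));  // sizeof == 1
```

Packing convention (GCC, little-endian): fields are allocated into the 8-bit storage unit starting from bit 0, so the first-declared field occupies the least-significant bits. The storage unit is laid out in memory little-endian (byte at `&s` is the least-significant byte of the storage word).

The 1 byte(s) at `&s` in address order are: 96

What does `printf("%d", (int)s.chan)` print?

-2

[0]=0x96 (little-endian) → word 0x96
addr_hi:1 @ bit 0 → (0x96>>0)&0x1 = 0x0
err:1 @ bit 1 → (0x96>>1)&0x1 = 0x1
ver:1 @ bit 2 → (0x96>>2)&0x1 = 0x1
chan:2 @ bit 3 → (0x96>>3)&0x3 = 0x2  ←
prio:1 @ bit 5 → (0x96>>5)&0x1 = 0x0
cnt:2 @ bit 6 → (0x96>>6)&0x3 = 0x2
chan signed 2b, MSB=1: 2 - 4 = -2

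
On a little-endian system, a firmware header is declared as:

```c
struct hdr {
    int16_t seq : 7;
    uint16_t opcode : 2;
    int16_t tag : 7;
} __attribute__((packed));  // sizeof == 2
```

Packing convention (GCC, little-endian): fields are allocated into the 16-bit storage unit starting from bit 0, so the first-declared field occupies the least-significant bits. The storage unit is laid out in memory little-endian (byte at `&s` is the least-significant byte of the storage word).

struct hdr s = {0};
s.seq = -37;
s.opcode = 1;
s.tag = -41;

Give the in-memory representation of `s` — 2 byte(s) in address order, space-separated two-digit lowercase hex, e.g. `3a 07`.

db ae

[0+:7] seq=-37 & 0x7f = 0x5b; word=0x005b
[7+:2] opcode=1 & 0x3 = 0x1; word=0x00db
[9+:7] tag=-41 & 0x7f = 0x57; word=0xaedb
word = 0xaedb → little-endian bytes:
  [0]=0xdb  [1]=0xae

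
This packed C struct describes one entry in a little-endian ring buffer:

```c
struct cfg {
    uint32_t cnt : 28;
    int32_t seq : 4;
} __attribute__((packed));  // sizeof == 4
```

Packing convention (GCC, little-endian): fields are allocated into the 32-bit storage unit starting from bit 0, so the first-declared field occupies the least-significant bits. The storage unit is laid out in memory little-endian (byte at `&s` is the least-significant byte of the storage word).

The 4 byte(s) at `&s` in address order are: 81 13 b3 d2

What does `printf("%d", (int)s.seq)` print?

[0]=0x81 [1]=0x13 [2]=0xb3 [3]=0xd2 (little-endian) → word 0xd2b31381
cnt [0+:28] = (word>>0) & 0xfffffff = 45290369
seq [28+:4] = (word>>28) & 0xf = 13  ←
seq signed 4b, MSB=1: 13 - 16 = -3

-3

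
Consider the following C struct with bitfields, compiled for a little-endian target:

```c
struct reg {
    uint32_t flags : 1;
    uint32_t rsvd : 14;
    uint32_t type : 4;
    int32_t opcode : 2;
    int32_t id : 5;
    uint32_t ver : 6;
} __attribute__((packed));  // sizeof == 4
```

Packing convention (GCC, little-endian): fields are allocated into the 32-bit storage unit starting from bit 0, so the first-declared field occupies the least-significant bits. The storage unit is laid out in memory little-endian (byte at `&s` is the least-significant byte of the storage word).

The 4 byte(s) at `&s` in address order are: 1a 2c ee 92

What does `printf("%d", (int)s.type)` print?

[0]=0x1a [1]=0x2c [2]=0xee [3]=0x92 (little-endian) → word 0x92ee2c1a
flags [0+:1] = (word>>0) & 0x1 = 0
rsvd [1+:14] = (word>>1) & 0x3fff = 5645
type [15+:4] = (word>>15) & 0xf = 12  ←
opcode [19+:2] = (word>>19) & 0x3 = 1
id [21+:5] = (word>>21) & 0x1f = 23
ver [26+:6] = (word>>26) & 0x3f = 36

12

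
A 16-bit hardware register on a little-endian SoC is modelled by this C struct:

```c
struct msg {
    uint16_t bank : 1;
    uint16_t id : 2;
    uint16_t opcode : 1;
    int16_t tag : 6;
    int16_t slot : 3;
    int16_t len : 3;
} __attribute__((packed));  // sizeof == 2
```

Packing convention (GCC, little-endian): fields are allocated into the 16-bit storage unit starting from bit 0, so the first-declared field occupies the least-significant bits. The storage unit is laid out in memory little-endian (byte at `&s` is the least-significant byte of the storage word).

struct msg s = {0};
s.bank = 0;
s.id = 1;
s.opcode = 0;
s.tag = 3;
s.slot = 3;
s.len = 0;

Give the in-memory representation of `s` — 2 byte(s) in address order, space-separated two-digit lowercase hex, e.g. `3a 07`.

bank:1 = 0 → 0x0 << 0 → word 0x0000
id:2 = 1 → 0x1 << 1 → word 0x0002
opcode:1 = 0 → 0x0 << 3 → word 0x0002
tag:6 = 3 → 0x3 << 4 → word 0x0032
slot:3 = 3 → 0x3 << 10 → word 0x0c32
len:3 = 0 → 0x0 << 13 → word 0x0c32
word = 0x0c32 → little-endian bytes:
  [0]=0x32  [1]=0x0c

32 0c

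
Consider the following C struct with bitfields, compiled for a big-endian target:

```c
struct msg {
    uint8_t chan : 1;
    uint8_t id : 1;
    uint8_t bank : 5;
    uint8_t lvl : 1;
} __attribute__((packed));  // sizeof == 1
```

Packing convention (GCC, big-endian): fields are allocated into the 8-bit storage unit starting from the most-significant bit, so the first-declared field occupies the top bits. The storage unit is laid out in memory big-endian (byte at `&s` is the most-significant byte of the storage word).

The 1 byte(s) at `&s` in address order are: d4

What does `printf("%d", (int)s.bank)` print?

10

[0]=0xd4 (big-endian) → word 0xd4
chan [7+:1] = (word>>7) & 0x1 = 1
id [6+:1] = (word>>6) & 0x1 = 1
bank [1+:5] = (word>>1) & 0x1f = 10  ←
lvl [0+:1] = (word>>0) & 0x1 = 0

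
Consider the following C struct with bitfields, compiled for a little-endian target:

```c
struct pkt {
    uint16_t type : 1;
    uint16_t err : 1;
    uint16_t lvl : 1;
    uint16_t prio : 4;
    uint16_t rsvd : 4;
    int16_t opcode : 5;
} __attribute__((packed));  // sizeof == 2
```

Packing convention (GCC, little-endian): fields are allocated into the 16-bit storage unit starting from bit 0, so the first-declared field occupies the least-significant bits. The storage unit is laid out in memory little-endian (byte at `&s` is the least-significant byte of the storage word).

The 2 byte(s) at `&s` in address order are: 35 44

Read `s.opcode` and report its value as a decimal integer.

8

[0]=0x35 [1]=0x44 (little-endian) → word 0x4435
type:1 @ bit 0 → (0x4435>>0)&0x1 = 0x1
err:1 @ bit 1 → (0x4435>>1)&0x1 = 0x0
lvl:1 @ bit 2 → (0x4435>>2)&0x1 = 0x1
prio:4 @ bit 3 → (0x4435>>3)&0xf = 0x6
rsvd:4 @ bit 7 → (0x4435>>7)&0xf = 0x8
opcode:5 @ bit 11 → (0x4435>>11)&0x1f = 0x8  ←
opcode signed 5b, MSB=0: value = 8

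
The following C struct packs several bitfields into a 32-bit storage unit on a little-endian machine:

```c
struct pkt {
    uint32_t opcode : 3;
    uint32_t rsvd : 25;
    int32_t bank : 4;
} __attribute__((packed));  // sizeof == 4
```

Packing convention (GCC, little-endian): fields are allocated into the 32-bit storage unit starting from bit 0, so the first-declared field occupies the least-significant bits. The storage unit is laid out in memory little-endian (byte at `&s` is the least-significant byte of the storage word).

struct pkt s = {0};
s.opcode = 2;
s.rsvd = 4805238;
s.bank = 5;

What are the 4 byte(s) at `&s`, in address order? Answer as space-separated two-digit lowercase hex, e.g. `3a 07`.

b2 93 4a 52

opcode:3 = 2 → 0x2 << 0 → word 0x00000002
rsvd:25 = 4805238 → 0x495276 << 3 → word 0x024a93b2
bank:4 = 5 → 0x5 << 28 → word 0x524a93b2
word = 0x524a93b2 → little-endian bytes:
  [0]=0xb2  [1]=0x93  [2]=0x4a  [3]=0x52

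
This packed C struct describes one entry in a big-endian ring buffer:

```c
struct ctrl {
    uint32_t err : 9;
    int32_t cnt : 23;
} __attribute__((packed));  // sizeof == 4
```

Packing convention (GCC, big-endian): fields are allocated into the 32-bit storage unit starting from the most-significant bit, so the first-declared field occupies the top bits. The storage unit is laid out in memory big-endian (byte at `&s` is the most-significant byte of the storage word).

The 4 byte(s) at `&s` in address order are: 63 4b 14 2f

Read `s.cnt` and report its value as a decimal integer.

[0]=0x63 [1]=0x4b [2]=0x14 [3]=0x2f (big-endian) → word 0x634b142f
err [23+:9] = (word>>23) & 0x1ff = 198
cnt [0+:23] = (word>>0) & 0x7fffff = 4920367  ←
cnt signed 23b, MSB=1: 4920367 - 8388608 = -3468241

-3468241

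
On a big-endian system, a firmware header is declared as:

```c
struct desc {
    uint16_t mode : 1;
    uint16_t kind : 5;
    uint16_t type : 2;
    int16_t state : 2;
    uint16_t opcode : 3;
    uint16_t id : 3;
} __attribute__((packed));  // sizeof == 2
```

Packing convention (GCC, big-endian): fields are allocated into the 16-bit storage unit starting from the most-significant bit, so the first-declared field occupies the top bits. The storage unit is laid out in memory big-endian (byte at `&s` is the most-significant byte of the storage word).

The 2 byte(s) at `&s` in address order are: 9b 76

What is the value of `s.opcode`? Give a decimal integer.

[0]=0x9b [1]=0x76 (big-endian) → word 0x9b76
mode:1 @ bit 15 → (0x9b76>>15)&0x1 = 0x1
kind:5 @ bit 10 → (0x9b76>>10)&0x1f = 0x6
type:2 @ bit 8 → (0x9b76>>8)&0x3 = 0x3
state:2 @ bit 6 → (0x9b76>>6)&0x3 = 0x1
opcode:3 @ bit 3 → (0x9b76>>3)&0x7 = 0x6  ←
id:3 @ bit 0 → (0x9b76>>0)&0x7 = 0x6

6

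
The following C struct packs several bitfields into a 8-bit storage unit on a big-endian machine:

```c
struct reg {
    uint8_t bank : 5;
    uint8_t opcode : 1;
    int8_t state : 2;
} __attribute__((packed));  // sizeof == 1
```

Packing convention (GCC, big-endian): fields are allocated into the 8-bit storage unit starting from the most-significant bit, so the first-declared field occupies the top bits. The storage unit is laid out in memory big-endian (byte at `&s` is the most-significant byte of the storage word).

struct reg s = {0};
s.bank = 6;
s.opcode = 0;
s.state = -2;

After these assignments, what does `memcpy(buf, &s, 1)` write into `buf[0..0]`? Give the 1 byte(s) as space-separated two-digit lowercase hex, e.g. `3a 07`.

32

bank (5b) val=6 bits=0x6 at bit 3: 0x30
opcode (1b) val=0 bits=0x0 at bit 2: 0x30
state (2b) val=-2 bits=0x2 at bit 0: 0x32
word = 0x32 → big-endian bytes:
  [0]=0x32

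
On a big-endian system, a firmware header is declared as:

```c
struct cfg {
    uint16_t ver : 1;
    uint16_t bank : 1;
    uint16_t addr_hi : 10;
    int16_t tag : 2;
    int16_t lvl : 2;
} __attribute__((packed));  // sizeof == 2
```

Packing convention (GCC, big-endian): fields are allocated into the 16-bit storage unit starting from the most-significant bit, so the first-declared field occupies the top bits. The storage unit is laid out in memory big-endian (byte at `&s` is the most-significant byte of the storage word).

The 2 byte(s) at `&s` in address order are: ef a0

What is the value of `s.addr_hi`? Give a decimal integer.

762

[0]=0xef [1]=0xa0 (big-endian) → word 0xefa0
ver [15+:1] = (word>>15) & 0x1 = 1
bank [14+:1] = (word>>14) & 0x1 = 1
addr_hi [4+:10] = (word>>4) & 0x3ff = 762  ←
tag [2+:2] = (word>>2) & 0x3 = 0
lvl [0+:2] = (word>>0) & 0x3 = 0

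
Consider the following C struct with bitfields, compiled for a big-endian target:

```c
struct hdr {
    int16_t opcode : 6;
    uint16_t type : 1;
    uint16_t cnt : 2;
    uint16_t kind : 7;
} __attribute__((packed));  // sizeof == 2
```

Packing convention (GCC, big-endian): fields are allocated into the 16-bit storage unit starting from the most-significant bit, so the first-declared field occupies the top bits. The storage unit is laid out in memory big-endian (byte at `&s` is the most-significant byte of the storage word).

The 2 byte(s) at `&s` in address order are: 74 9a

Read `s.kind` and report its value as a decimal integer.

26

[0]=0x74 [1]=0x9a (big-endian) → word 0x749a
opcode [10+:6] = (word>>10) & 0x3f = 29
type [9+:1] = (word>>9) & 0x1 = 0
cnt [7+:2] = (word>>7) & 0x3 = 1
kind [0+:7] = (word>>0) & 0x7f = 26  ←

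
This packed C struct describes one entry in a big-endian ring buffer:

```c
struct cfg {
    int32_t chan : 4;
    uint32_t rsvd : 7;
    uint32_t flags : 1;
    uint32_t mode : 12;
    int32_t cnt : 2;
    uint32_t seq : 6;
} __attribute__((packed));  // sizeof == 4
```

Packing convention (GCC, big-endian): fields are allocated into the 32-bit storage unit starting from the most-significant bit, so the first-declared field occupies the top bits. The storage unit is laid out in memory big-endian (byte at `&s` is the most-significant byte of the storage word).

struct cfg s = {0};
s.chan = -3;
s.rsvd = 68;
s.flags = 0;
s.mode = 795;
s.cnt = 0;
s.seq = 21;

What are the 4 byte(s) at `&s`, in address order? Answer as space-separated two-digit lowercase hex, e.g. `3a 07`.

[28+:4] chan=-3 & 0xf = 0xd; word=0xd0000000
[21+:7] rsvd=68 & 0x7f = 0x44; word=0xd8800000
[20+:1] flags=0 & 0x1 = 0x0; word=0xd8800000
[8+:12] mode=795 & 0xfff = 0x31b; word=0xd8831b00
[6+:2] cnt=0 & 0x3 = 0x0; word=0xd8831b00
[0+:6] seq=21 & 0x3f = 0x15; word=0xd8831b15
word = 0xd8831b15 → big-endian bytes:
  [0]=0xd8  [1]=0x83  [2]=0x1b  [3]=0x15

d8 83 1b 15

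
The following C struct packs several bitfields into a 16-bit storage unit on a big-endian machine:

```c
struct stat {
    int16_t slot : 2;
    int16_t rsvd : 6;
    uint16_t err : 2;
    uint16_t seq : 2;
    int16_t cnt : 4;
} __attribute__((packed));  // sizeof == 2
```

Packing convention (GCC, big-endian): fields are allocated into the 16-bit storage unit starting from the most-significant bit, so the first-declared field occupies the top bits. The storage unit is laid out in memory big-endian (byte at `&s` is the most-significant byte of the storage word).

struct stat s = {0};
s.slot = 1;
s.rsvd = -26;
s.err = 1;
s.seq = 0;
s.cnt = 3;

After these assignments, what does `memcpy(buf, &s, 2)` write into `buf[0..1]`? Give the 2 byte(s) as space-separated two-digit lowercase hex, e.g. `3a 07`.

[14+:2] slot=1 & 0x3 = 0x1; word=0x4000
[8+:6] rsvd=-26 & 0x3f = 0x26; word=0x6600
[6+:2] err=1 & 0x3 = 0x1; word=0x6640
[4+:2] seq=0 & 0x3 = 0x0; word=0x6640
[0+:4] cnt=3 & 0xf = 0x3; word=0x6643
word = 0x6643 → big-endian bytes:
  [0]=0x66  [1]=0x43

66 43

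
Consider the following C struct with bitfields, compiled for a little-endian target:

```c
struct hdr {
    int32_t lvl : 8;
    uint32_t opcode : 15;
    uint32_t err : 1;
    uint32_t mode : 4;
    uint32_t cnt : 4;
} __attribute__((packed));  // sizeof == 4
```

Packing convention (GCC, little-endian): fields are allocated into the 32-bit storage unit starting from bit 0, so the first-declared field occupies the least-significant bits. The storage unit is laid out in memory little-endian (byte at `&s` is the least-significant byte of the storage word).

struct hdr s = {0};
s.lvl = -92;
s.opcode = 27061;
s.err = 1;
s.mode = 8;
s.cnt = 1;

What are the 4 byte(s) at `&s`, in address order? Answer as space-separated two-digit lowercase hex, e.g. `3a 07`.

[0+:8] lvl=-92 & 0xff = 0xa4; word=0x000000a4
[8+:15] opcode=27061 & 0x7fff = 0x69b5; word=0x0069b5a4
[23+:1] err=1 & 0x1 = 0x1; word=0x00e9b5a4
[24+:4] mode=8 & 0xf = 0x8; word=0x08e9b5a4
[28+:4] cnt=1 & 0xf = 0x1; word=0x18e9b5a4
word = 0x18e9b5a4 → little-endian bytes:
  [0]=0xa4  [1]=0xb5  [2]=0xe9  [3]=0x18

a4 b5 e9 18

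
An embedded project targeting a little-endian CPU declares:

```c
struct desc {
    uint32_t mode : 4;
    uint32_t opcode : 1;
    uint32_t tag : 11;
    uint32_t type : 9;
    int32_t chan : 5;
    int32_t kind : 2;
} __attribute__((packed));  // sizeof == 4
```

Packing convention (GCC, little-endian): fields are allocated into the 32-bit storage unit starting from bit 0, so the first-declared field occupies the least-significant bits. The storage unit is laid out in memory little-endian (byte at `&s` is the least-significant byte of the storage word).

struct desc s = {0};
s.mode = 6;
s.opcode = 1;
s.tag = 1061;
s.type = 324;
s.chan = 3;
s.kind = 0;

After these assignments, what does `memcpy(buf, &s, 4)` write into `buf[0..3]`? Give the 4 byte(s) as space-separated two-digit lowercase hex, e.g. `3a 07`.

mode (4b) val=6 bits=0x6 at bit 0: 0x00000006
opcode (1b) val=1 bits=0x1 at bit 4: 0x00000016
tag (11b) val=1061 bits=0x425 at bit 5: 0x000084b6
type (9b) val=324 bits=0x144 at bit 16: 0x014484b6
chan (5b) val=3 bits=0x3 at bit 25: 0x074484b6
kind (2b) val=0 bits=0x0 at bit 30: 0x074484b6
word = 0x074484b6 → little-endian bytes:
  [0]=0xb6  [1]=0x84  [2]=0x44  [3]=0x07

b6 84 44 07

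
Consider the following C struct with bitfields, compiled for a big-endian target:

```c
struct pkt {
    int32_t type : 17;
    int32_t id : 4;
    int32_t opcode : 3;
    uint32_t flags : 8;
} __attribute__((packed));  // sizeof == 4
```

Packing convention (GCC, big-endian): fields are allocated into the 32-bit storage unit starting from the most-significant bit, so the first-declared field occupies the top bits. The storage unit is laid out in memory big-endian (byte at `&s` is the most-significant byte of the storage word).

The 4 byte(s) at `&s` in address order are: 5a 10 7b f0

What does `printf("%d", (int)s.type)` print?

[0]=0x5a [1]=0x10 [2]=0x7b [3]=0xf0 (big-endian) → word 0x5a107bf0
type:17 @ bit 15 → (0x5a107bf0>>15)&0x1ffff = 0xb420  ←
id:4 @ bit 11 → (0x5a107bf0>>11)&0xf = 0xf
opcode:3 @ bit 8 → (0x5a107bf0>>8)&0x7 = 0x3
flags:8 @ bit 0 → (0x5a107bf0>>0)&0xff = 0xf0
type signed 17b, MSB=0: value = 46112

46112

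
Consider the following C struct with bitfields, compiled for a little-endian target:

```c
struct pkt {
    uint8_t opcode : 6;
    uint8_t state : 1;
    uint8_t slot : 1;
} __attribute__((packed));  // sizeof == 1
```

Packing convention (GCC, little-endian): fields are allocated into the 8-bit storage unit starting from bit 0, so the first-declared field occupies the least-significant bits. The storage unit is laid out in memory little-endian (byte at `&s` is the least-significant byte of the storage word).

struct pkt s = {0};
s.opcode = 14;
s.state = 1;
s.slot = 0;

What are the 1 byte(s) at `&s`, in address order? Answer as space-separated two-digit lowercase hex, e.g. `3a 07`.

4e

opcode:6 = 14 → 0xe << 0 → word 0x0e
state:1 = 1 → 0x1 << 6 → word 0x4e
slot:1 = 0 → 0x0 << 7 → word 0x4e
word = 0x4e → little-endian bytes:
  [0]=0x4e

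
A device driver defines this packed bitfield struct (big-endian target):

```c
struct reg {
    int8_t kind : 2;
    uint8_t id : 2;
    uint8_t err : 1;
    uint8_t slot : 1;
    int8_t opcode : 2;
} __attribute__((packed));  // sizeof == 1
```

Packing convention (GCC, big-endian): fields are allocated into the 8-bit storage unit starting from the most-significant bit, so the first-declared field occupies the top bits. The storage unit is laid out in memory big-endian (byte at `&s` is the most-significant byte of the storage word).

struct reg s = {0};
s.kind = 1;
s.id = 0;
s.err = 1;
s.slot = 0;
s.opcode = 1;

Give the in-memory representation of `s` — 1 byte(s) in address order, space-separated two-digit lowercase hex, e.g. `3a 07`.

kind:2 = 1 → 0x1 << 6 → word 0x40
id:2 = 0 → 0x0 << 4 → word 0x40
err:1 = 1 → 0x1 << 3 → word 0x48
slot:1 = 0 → 0x0 << 2 → word 0x48
opcode:2 = 1 → 0x1 << 0 → word 0x49
word = 0x49 → big-endian bytes:
  [0]=0x49

49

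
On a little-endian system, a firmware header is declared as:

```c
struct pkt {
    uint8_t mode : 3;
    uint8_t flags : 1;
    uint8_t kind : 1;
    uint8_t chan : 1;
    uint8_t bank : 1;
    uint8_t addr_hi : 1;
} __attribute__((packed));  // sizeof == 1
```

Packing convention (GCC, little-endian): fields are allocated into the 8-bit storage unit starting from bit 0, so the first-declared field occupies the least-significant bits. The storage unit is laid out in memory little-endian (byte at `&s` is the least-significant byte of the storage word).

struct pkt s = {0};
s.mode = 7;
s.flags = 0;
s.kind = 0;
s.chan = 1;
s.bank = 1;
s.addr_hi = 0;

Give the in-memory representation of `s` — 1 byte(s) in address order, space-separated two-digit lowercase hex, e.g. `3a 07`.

mode (3b) val=7 bits=0x7 at bit 0: 0x07
flags (1b) val=0 bits=0x0 at bit 3: 0x07
kind (1b) val=0 bits=0x0 at bit 4: 0x07
chan (1b) val=1 bits=0x1 at bit 5: 0x27
bank (1b) val=1 bits=0x1 at bit 6: 0x67
addr_hi (1b) val=0 bits=0x0 at bit 7: 0x67
word = 0x67 → little-endian bytes:
  [0]=0x67

67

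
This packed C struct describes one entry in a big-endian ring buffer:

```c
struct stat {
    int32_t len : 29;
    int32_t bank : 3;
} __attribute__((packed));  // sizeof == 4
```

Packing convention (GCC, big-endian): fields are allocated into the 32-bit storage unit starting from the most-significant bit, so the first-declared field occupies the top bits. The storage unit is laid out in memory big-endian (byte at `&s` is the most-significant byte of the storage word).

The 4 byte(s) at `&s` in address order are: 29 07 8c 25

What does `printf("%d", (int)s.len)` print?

[0]=0x29 [1]=0x07 [2]=0x8c [3]=0x25 (big-endian) → word 0x29078c25
len:29 @ bit 3 → (0x29078c25>>3)&0x1fffffff = 0x520f184  ←
bank:3 @ bit 0 → (0x29078c25>>0)&0x7 = 0x5
len signed 29b, MSB=0: value = 86045060

86045060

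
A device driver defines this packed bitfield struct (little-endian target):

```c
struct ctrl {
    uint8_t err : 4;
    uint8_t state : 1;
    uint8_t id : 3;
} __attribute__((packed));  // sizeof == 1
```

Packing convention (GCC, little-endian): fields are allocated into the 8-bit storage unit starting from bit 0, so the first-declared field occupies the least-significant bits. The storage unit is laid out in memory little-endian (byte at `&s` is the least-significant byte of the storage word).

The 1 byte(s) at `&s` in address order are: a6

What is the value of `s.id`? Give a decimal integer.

5

[0]=0xa6 (little-endian) → word 0xa6
err:4 @ bit 0 → (0xa6>>0)&0xf = 0x6
state:1 @ bit 4 → (0xa6>>4)&0x1 = 0x0
id:3 @ bit 5 → (0xa6>>5)&0x7 = 0x5  ←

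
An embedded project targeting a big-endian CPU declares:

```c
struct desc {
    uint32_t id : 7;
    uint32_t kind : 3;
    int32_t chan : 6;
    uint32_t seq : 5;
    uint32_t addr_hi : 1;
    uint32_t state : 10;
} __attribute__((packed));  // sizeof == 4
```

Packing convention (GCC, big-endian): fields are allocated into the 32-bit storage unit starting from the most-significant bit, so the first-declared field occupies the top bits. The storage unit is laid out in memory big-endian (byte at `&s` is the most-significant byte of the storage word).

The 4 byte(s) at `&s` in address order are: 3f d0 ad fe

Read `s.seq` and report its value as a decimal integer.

[0]=0x3f [1]=0xd0 [2]=0xad [3]=0xfe (big-endian) → word 0x3fd0adfe
id [25+:7] = (word>>25) & 0x7f = 31
kind [22+:3] = (word>>22) & 0x7 = 7
chan [16+:6] = (word>>16) & 0x3f = 16
seq [11+:5] = (word>>11) & 0x1f = 21  ←
addr_hi [10+:1] = (word>>10) & 0x1 = 1
state [0+:10] = (word>>0) & 0x3ff = 510

21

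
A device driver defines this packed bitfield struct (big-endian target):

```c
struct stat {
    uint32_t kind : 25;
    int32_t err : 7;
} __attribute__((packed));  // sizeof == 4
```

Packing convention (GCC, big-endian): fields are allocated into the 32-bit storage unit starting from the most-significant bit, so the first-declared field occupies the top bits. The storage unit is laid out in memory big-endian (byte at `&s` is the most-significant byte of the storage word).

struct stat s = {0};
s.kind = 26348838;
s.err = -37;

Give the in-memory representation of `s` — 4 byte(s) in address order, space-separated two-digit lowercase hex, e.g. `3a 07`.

c9 06 93 5b

[7+:25] kind=26348838 & 0x1ffffff = 0x1920d26; word=0xc9069300
[0+:7] err=-37 & 0x7f = 0x5b; word=0xc906935b
word = 0xc906935b → big-endian bytes:
  [0]=0xc9  [1]=0x06  [2]=0x93  [3]=0x5b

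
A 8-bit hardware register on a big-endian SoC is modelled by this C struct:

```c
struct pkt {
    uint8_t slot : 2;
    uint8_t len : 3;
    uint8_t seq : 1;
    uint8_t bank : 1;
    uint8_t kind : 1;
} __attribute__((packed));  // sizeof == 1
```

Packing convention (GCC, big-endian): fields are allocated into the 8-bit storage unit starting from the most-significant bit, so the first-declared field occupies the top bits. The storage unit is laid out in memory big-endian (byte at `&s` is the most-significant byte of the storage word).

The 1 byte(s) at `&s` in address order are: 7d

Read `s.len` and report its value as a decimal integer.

7

[0]=0x7d (big-endian) → word 0x7d
slot [6+:2] = (word>>6) & 0x3 = 1
len [3+:3] = (word>>3) & 0x7 = 7  ←
seq [2+:1] = (word>>2) & 0x1 = 1
bank [1+:1] = (word>>1) & 0x1 = 0
kind [0+:1] = (word>>0) & 0x1 = 1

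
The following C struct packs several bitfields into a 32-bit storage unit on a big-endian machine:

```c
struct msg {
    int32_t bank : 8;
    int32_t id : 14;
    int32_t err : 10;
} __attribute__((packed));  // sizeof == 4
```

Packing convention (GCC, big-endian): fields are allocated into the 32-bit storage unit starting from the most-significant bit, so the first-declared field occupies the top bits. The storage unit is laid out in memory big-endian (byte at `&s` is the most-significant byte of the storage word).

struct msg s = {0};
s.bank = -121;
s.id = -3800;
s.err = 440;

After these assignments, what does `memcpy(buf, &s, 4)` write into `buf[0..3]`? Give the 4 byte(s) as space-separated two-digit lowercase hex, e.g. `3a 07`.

87 c4 a1 b8

bank (8b) val=-121 bits=0x87 at bit 24: 0x87000000
id (14b) val=-3800 bits=0x3128 at bit 10: 0x87c4a000
err (10b) val=440 bits=0x1b8 at bit 0: 0x87c4a1b8
word = 0x87c4a1b8 → big-endian bytes:
  [0]=0x87  [1]=0xc4  [2]=0xa1  [3]=0xb8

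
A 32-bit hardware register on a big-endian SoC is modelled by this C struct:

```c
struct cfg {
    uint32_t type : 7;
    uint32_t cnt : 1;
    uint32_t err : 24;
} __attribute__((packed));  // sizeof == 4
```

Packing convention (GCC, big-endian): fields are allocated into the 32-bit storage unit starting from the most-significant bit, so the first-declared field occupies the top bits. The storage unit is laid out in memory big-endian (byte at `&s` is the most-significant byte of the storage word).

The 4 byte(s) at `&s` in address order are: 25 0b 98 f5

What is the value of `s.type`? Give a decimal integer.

[0]=0x25 [1]=0x0b [2]=0x98 [3]=0xf5 (big-endian) → word 0x250b98f5
type [25+:7] = (word>>25) & 0x7f = 18  ←
cnt [24+:1] = (word>>24) & 0x1 = 1
err [0+:24] = (word>>0) & 0xffffff = 760053

18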